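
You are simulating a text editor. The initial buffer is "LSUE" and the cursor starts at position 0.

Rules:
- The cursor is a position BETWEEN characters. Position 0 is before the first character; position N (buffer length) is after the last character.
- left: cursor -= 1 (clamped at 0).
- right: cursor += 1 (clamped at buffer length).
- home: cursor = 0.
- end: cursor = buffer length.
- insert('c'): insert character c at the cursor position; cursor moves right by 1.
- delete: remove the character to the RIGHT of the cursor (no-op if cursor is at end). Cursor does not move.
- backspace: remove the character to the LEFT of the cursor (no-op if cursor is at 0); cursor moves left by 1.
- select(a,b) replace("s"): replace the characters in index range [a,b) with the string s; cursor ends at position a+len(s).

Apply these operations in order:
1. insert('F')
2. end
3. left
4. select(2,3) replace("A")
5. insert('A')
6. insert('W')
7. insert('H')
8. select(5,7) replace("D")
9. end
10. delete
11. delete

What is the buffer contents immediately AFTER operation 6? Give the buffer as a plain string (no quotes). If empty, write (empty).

Answer: FLAAWUE

Derivation:
After op 1 (insert('F')): buf='FLSUE' cursor=1
After op 2 (end): buf='FLSUE' cursor=5
After op 3 (left): buf='FLSUE' cursor=4
After op 4 (select(2,3) replace("A")): buf='FLAUE' cursor=3
After op 5 (insert('A')): buf='FLAAUE' cursor=4
After op 6 (insert('W')): buf='FLAAWUE' cursor=5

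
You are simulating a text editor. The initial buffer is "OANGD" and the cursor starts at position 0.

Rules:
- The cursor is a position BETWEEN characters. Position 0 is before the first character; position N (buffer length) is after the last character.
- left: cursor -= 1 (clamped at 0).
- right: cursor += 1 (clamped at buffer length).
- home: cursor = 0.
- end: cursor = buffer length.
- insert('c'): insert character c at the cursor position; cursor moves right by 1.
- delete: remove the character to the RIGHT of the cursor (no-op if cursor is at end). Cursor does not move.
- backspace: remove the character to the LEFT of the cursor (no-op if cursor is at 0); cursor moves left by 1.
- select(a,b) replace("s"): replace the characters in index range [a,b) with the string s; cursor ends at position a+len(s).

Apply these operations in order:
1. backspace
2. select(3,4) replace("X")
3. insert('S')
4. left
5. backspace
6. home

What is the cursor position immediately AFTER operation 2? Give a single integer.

Answer: 4

Derivation:
After op 1 (backspace): buf='OANGD' cursor=0
After op 2 (select(3,4) replace("X")): buf='OANXD' cursor=4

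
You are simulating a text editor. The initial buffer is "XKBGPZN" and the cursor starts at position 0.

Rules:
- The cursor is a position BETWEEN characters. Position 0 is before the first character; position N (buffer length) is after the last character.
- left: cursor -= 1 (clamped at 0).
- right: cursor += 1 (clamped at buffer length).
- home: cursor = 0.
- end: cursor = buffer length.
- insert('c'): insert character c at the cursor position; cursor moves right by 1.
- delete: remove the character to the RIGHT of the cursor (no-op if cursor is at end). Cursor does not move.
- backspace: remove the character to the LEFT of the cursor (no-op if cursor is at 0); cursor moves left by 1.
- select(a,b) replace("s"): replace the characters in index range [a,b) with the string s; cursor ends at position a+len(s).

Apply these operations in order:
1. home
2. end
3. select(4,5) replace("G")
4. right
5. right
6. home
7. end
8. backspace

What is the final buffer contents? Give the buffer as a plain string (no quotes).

Answer: XKBGGZ

Derivation:
After op 1 (home): buf='XKBGPZN' cursor=0
After op 2 (end): buf='XKBGPZN' cursor=7
After op 3 (select(4,5) replace("G")): buf='XKBGGZN' cursor=5
After op 4 (right): buf='XKBGGZN' cursor=6
After op 5 (right): buf='XKBGGZN' cursor=7
After op 6 (home): buf='XKBGGZN' cursor=0
After op 7 (end): buf='XKBGGZN' cursor=7
After op 8 (backspace): buf='XKBGGZ' cursor=6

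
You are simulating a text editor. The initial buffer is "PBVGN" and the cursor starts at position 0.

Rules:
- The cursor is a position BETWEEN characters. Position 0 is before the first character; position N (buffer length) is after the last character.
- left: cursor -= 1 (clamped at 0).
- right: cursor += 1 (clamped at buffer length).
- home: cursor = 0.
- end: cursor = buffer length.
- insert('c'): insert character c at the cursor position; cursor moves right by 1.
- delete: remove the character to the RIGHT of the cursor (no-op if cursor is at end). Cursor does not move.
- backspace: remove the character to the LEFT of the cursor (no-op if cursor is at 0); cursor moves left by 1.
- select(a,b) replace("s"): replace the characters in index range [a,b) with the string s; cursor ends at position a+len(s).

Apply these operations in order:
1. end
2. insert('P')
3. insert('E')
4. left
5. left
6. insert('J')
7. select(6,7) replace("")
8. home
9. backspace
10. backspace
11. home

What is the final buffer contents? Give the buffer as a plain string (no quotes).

After op 1 (end): buf='PBVGN' cursor=5
After op 2 (insert('P')): buf='PBVGNP' cursor=6
After op 3 (insert('E')): buf='PBVGNPE' cursor=7
After op 4 (left): buf='PBVGNPE' cursor=6
After op 5 (left): buf='PBVGNPE' cursor=5
After op 6 (insert('J')): buf='PBVGNJPE' cursor=6
After op 7 (select(6,7) replace("")): buf='PBVGNJE' cursor=6
After op 8 (home): buf='PBVGNJE' cursor=0
After op 9 (backspace): buf='PBVGNJE' cursor=0
After op 10 (backspace): buf='PBVGNJE' cursor=0
After op 11 (home): buf='PBVGNJE' cursor=0

Answer: PBVGNJE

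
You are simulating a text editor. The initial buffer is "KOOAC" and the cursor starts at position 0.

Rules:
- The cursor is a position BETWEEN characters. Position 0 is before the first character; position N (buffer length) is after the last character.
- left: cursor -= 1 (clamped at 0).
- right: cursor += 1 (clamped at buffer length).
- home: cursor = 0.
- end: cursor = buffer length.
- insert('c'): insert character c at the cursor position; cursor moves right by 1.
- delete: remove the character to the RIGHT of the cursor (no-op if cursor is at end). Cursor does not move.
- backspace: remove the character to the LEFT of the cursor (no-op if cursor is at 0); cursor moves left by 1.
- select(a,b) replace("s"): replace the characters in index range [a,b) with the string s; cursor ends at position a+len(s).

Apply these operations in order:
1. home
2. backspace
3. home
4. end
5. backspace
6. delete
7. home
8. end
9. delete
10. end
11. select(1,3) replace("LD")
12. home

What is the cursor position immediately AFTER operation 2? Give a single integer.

Answer: 0

Derivation:
After op 1 (home): buf='KOOAC' cursor=0
After op 2 (backspace): buf='KOOAC' cursor=0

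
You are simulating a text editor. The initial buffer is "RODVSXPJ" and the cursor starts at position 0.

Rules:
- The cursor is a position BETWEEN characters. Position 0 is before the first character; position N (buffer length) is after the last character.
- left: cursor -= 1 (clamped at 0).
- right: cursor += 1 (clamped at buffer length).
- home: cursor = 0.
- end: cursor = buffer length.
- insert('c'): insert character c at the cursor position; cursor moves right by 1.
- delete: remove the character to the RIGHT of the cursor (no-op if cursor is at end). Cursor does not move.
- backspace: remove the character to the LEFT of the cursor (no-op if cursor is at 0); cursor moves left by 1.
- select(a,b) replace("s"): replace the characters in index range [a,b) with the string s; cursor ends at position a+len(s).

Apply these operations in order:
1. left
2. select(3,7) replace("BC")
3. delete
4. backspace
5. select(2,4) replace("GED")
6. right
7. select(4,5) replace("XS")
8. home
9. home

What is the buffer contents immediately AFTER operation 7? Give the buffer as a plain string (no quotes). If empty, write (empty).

Answer: ROGEXS

Derivation:
After op 1 (left): buf='RODVSXPJ' cursor=0
After op 2 (select(3,7) replace("BC")): buf='RODBCJ' cursor=5
After op 3 (delete): buf='RODBC' cursor=5
After op 4 (backspace): buf='RODB' cursor=4
After op 5 (select(2,4) replace("GED")): buf='ROGED' cursor=5
After op 6 (right): buf='ROGED' cursor=5
After op 7 (select(4,5) replace("XS")): buf='ROGEXS' cursor=6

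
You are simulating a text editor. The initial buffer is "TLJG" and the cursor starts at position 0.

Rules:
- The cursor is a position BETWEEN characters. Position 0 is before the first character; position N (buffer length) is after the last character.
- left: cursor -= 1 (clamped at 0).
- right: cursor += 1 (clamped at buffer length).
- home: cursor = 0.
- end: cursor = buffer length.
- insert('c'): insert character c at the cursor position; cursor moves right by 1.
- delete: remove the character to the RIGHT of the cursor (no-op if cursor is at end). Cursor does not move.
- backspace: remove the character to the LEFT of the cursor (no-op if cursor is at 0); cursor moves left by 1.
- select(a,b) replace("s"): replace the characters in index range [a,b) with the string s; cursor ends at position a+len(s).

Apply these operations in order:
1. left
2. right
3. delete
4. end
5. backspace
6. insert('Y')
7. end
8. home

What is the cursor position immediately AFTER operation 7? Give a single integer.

Answer: 3

Derivation:
After op 1 (left): buf='TLJG' cursor=0
After op 2 (right): buf='TLJG' cursor=1
After op 3 (delete): buf='TJG' cursor=1
After op 4 (end): buf='TJG' cursor=3
After op 5 (backspace): buf='TJ' cursor=2
After op 6 (insert('Y')): buf='TJY' cursor=3
After op 7 (end): buf='TJY' cursor=3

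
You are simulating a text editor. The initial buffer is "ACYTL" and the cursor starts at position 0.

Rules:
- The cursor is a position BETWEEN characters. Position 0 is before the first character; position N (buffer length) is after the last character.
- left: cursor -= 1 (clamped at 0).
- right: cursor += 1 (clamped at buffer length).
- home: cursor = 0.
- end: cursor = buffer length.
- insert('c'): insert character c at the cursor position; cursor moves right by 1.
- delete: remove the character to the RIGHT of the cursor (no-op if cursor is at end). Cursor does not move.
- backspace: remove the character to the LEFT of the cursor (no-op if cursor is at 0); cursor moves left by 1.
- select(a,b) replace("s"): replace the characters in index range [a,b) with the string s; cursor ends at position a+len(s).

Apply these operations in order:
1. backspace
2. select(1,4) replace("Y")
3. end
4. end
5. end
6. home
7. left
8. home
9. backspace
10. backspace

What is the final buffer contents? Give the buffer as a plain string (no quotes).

Answer: AYL

Derivation:
After op 1 (backspace): buf='ACYTL' cursor=0
After op 2 (select(1,4) replace("Y")): buf='AYL' cursor=2
After op 3 (end): buf='AYL' cursor=3
After op 4 (end): buf='AYL' cursor=3
After op 5 (end): buf='AYL' cursor=3
After op 6 (home): buf='AYL' cursor=0
After op 7 (left): buf='AYL' cursor=0
After op 8 (home): buf='AYL' cursor=0
After op 9 (backspace): buf='AYL' cursor=0
After op 10 (backspace): buf='AYL' cursor=0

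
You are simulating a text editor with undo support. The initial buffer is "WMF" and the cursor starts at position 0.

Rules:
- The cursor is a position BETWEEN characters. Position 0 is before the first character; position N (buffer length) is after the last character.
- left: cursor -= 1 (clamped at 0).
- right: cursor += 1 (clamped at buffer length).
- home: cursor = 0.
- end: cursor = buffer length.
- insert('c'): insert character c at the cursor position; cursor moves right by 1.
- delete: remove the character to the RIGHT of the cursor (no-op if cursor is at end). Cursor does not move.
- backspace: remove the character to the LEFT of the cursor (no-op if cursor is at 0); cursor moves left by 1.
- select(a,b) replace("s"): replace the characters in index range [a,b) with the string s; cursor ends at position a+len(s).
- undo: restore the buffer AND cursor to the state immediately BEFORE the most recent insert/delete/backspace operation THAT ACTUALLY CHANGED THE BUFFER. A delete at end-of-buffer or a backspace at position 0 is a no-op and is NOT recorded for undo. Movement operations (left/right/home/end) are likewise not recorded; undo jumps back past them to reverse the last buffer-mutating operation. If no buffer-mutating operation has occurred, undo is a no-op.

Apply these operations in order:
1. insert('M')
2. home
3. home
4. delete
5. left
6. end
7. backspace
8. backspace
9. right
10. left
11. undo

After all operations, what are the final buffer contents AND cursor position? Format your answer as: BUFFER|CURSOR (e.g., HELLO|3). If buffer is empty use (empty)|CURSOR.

Answer: WM|2

Derivation:
After op 1 (insert('M')): buf='MWMF' cursor=1
After op 2 (home): buf='MWMF' cursor=0
After op 3 (home): buf='MWMF' cursor=0
After op 4 (delete): buf='WMF' cursor=0
After op 5 (left): buf='WMF' cursor=0
After op 6 (end): buf='WMF' cursor=3
After op 7 (backspace): buf='WM' cursor=2
After op 8 (backspace): buf='W' cursor=1
After op 9 (right): buf='W' cursor=1
After op 10 (left): buf='W' cursor=0
After op 11 (undo): buf='WM' cursor=2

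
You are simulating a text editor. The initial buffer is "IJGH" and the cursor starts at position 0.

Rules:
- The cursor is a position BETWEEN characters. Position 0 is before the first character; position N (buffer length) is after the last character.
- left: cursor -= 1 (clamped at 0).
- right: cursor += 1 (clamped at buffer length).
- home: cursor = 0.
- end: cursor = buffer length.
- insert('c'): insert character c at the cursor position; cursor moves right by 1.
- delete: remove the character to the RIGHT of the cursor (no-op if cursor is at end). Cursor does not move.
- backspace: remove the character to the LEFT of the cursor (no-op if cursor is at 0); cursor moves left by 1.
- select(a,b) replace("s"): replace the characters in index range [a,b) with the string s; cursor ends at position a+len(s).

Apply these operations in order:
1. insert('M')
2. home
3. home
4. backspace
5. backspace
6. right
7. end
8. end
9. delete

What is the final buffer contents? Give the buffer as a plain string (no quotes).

After op 1 (insert('M')): buf='MIJGH' cursor=1
After op 2 (home): buf='MIJGH' cursor=0
After op 3 (home): buf='MIJGH' cursor=0
After op 4 (backspace): buf='MIJGH' cursor=0
After op 5 (backspace): buf='MIJGH' cursor=0
After op 6 (right): buf='MIJGH' cursor=1
After op 7 (end): buf='MIJGH' cursor=5
After op 8 (end): buf='MIJGH' cursor=5
After op 9 (delete): buf='MIJGH' cursor=5

Answer: MIJGH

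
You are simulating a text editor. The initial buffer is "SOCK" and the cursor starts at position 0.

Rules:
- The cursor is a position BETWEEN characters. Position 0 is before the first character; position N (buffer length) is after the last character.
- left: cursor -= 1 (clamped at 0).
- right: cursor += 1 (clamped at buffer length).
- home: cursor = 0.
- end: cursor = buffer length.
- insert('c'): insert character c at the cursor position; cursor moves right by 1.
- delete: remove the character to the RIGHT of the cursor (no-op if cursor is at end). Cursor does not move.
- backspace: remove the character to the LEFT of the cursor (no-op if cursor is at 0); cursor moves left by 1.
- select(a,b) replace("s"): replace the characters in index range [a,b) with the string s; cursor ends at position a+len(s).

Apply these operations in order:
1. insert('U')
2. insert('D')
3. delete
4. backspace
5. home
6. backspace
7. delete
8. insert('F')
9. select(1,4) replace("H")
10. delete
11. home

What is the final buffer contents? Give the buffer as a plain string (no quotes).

After op 1 (insert('U')): buf='USOCK' cursor=1
After op 2 (insert('D')): buf='UDSOCK' cursor=2
After op 3 (delete): buf='UDOCK' cursor=2
After op 4 (backspace): buf='UOCK' cursor=1
After op 5 (home): buf='UOCK' cursor=0
After op 6 (backspace): buf='UOCK' cursor=0
After op 7 (delete): buf='OCK' cursor=0
After op 8 (insert('F')): buf='FOCK' cursor=1
After op 9 (select(1,4) replace("H")): buf='FH' cursor=2
After op 10 (delete): buf='FH' cursor=2
After op 11 (home): buf='FH' cursor=0

Answer: FH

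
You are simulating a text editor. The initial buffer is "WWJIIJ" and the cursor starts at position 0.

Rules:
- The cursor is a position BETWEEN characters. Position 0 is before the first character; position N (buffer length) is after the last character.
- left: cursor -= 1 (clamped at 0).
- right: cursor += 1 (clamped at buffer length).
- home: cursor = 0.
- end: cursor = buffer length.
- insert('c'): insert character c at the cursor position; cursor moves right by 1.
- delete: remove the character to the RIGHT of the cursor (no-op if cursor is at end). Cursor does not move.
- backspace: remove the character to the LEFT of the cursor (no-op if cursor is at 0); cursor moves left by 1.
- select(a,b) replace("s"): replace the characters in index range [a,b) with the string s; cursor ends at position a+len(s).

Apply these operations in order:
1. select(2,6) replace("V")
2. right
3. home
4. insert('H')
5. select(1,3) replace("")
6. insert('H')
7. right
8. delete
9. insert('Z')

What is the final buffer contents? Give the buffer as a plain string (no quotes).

After op 1 (select(2,6) replace("V")): buf='WWV' cursor=3
After op 2 (right): buf='WWV' cursor=3
After op 3 (home): buf='WWV' cursor=0
After op 4 (insert('H')): buf='HWWV' cursor=1
After op 5 (select(1,3) replace("")): buf='HV' cursor=1
After op 6 (insert('H')): buf='HHV' cursor=2
After op 7 (right): buf='HHV' cursor=3
After op 8 (delete): buf='HHV' cursor=3
After op 9 (insert('Z')): buf='HHVZ' cursor=4

Answer: HHVZ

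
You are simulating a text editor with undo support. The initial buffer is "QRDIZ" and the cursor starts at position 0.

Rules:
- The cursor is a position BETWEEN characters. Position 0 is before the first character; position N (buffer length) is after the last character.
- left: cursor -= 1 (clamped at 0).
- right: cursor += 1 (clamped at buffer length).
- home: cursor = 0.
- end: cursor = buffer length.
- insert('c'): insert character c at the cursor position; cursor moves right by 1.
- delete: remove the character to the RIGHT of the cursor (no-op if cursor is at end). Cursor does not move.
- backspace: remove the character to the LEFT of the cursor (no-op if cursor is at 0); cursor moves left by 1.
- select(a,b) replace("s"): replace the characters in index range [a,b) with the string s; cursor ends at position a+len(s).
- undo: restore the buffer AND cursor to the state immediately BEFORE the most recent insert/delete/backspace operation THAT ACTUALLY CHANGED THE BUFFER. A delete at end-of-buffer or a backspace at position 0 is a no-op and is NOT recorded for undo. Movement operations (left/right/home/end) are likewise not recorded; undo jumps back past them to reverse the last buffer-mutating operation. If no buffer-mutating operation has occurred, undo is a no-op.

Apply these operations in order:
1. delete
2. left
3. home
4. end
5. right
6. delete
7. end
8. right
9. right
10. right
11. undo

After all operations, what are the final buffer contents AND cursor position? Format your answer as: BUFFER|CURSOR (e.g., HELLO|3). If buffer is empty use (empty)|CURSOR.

Answer: QRDIZ|0

Derivation:
After op 1 (delete): buf='RDIZ' cursor=0
After op 2 (left): buf='RDIZ' cursor=0
After op 3 (home): buf='RDIZ' cursor=0
After op 4 (end): buf='RDIZ' cursor=4
After op 5 (right): buf='RDIZ' cursor=4
After op 6 (delete): buf='RDIZ' cursor=4
After op 7 (end): buf='RDIZ' cursor=4
After op 8 (right): buf='RDIZ' cursor=4
After op 9 (right): buf='RDIZ' cursor=4
After op 10 (right): buf='RDIZ' cursor=4
After op 11 (undo): buf='QRDIZ' cursor=0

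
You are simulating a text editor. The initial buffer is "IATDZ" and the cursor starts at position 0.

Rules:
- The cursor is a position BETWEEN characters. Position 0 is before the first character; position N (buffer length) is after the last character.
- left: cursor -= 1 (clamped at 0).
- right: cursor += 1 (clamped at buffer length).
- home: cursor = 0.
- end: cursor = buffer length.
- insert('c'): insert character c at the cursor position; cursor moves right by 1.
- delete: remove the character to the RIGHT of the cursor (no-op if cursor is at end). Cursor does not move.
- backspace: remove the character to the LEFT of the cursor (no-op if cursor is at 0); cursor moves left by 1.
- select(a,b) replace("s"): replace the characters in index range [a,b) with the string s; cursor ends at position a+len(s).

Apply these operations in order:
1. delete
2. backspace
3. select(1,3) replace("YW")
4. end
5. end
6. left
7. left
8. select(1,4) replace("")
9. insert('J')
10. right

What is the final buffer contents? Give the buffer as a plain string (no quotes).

After op 1 (delete): buf='ATDZ' cursor=0
After op 2 (backspace): buf='ATDZ' cursor=0
After op 3 (select(1,3) replace("YW")): buf='AYWZ' cursor=3
After op 4 (end): buf='AYWZ' cursor=4
After op 5 (end): buf='AYWZ' cursor=4
After op 6 (left): buf='AYWZ' cursor=3
After op 7 (left): buf='AYWZ' cursor=2
After op 8 (select(1,4) replace("")): buf='A' cursor=1
After op 9 (insert('J')): buf='AJ' cursor=2
After op 10 (right): buf='AJ' cursor=2

Answer: AJ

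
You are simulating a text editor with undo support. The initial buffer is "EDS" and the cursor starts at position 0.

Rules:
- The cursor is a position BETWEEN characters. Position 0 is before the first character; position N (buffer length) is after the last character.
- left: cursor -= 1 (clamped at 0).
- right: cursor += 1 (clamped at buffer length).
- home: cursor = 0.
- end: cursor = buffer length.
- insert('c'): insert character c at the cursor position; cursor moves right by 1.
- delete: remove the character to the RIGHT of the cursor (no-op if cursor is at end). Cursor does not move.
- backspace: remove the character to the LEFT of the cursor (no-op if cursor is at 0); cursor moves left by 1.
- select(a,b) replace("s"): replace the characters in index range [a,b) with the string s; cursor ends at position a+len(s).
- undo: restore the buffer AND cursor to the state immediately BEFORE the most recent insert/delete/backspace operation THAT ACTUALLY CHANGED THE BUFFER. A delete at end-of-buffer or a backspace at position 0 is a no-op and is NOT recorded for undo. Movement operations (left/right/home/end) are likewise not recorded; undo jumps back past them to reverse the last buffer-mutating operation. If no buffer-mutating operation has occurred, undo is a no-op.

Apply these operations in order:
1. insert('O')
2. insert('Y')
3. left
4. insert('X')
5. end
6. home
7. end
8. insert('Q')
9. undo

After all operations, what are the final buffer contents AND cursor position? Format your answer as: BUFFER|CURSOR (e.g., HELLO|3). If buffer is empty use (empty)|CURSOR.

After op 1 (insert('O')): buf='OEDS' cursor=1
After op 2 (insert('Y')): buf='OYEDS' cursor=2
After op 3 (left): buf='OYEDS' cursor=1
After op 4 (insert('X')): buf='OXYEDS' cursor=2
After op 5 (end): buf='OXYEDS' cursor=6
After op 6 (home): buf='OXYEDS' cursor=0
After op 7 (end): buf='OXYEDS' cursor=6
After op 8 (insert('Q')): buf='OXYEDSQ' cursor=7
After op 9 (undo): buf='OXYEDS' cursor=6

Answer: OXYEDS|6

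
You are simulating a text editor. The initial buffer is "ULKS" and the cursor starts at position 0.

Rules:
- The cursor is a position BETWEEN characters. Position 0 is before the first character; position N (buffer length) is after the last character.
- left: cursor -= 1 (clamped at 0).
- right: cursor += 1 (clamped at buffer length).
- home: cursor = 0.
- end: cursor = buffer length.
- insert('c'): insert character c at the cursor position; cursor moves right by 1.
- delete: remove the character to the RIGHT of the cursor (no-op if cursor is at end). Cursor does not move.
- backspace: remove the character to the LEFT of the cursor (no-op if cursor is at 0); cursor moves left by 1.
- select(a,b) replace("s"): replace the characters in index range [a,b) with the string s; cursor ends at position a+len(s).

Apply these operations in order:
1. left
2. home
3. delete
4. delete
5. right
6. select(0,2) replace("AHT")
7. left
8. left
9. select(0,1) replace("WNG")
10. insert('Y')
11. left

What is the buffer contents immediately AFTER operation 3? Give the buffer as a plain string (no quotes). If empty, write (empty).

After op 1 (left): buf='ULKS' cursor=0
After op 2 (home): buf='ULKS' cursor=0
After op 3 (delete): buf='LKS' cursor=0

Answer: LKS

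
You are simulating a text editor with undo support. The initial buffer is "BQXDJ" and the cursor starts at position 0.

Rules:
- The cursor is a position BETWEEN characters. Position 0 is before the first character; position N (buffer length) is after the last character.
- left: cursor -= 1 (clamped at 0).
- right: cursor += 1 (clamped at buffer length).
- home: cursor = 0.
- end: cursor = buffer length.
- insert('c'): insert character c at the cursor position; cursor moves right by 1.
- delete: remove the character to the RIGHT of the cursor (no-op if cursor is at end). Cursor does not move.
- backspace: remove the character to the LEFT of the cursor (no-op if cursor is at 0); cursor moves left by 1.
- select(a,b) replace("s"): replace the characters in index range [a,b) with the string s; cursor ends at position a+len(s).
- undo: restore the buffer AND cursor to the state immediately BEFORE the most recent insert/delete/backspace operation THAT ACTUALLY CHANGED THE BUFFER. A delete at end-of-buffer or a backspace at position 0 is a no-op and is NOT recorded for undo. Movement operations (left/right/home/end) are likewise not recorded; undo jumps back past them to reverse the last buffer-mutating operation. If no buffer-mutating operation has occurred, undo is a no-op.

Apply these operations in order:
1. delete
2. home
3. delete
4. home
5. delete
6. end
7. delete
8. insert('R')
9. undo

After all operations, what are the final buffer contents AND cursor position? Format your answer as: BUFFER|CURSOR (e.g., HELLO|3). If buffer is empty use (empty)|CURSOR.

Answer: DJ|2

Derivation:
After op 1 (delete): buf='QXDJ' cursor=0
After op 2 (home): buf='QXDJ' cursor=0
After op 3 (delete): buf='XDJ' cursor=0
After op 4 (home): buf='XDJ' cursor=0
After op 5 (delete): buf='DJ' cursor=0
After op 6 (end): buf='DJ' cursor=2
After op 7 (delete): buf='DJ' cursor=2
After op 8 (insert('R')): buf='DJR' cursor=3
After op 9 (undo): buf='DJ' cursor=2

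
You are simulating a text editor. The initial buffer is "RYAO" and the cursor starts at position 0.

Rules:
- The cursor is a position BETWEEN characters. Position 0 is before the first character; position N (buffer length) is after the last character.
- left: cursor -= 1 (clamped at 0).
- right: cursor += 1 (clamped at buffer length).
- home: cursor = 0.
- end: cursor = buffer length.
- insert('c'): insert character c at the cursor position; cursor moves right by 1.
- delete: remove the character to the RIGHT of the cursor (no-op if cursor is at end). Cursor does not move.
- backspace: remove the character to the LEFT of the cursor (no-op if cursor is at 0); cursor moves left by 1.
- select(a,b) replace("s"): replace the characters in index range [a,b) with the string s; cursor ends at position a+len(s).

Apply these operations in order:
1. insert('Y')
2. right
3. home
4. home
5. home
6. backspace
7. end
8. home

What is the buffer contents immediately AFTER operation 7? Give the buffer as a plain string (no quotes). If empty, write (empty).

Answer: YRYAO

Derivation:
After op 1 (insert('Y')): buf='YRYAO' cursor=1
After op 2 (right): buf='YRYAO' cursor=2
After op 3 (home): buf='YRYAO' cursor=0
After op 4 (home): buf='YRYAO' cursor=0
After op 5 (home): buf='YRYAO' cursor=0
After op 6 (backspace): buf='YRYAO' cursor=0
After op 7 (end): buf='YRYAO' cursor=5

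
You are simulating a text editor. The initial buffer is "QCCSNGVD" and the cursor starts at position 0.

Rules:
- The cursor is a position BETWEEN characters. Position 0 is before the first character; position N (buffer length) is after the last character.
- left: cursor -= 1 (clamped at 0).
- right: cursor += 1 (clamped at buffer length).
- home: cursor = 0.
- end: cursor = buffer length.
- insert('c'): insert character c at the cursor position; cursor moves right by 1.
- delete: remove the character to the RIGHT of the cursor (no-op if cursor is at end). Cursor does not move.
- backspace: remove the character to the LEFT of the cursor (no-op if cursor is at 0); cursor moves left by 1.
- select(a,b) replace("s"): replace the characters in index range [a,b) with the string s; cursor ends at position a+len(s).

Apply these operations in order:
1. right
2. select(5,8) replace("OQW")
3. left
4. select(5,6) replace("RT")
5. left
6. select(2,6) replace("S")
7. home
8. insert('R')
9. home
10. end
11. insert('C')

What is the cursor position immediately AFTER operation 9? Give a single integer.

Answer: 0

Derivation:
After op 1 (right): buf='QCCSNGVD' cursor=1
After op 2 (select(5,8) replace("OQW")): buf='QCCSNOQW' cursor=8
After op 3 (left): buf='QCCSNOQW' cursor=7
After op 4 (select(5,6) replace("RT")): buf='QCCSNRTQW' cursor=7
After op 5 (left): buf='QCCSNRTQW' cursor=6
After op 6 (select(2,6) replace("S")): buf='QCSTQW' cursor=3
After op 7 (home): buf='QCSTQW' cursor=0
After op 8 (insert('R')): buf='RQCSTQW' cursor=1
After op 9 (home): buf='RQCSTQW' cursor=0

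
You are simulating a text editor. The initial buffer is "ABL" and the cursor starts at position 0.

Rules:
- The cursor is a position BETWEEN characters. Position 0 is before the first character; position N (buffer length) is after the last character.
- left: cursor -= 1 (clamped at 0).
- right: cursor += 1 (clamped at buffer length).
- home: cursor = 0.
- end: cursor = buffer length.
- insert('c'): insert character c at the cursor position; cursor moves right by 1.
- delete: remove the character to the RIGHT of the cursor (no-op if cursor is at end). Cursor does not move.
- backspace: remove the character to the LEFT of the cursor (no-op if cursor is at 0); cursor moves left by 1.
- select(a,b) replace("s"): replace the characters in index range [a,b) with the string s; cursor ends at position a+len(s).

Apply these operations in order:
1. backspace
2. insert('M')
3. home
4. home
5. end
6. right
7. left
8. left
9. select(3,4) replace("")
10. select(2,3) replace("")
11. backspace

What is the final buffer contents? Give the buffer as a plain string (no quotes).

After op 1 (backspace): buf='ABL' cursor=0
After op 2 (insert('M')): buf='MABL' cursor=1
After op 3 (home): buf='MABL' cursor=0
After op 4 (home): buf='MABL' cursor=0
After op 5 (end): buf='MABL' cursor=4
After op 6 (right): buf='MABL' cursor=4
After op 7 (left): buf='MABL' cursor=3
After op 8 (left): buf='MABL' cursor=2
After op 9 (select(3,4) replace("")): buf='MAB' cursor=3
After op 10 (select(2,3) replace("")): buf='MA' cursor=2
After op 11 (backspace): buf='M' cursor=1

Answer: M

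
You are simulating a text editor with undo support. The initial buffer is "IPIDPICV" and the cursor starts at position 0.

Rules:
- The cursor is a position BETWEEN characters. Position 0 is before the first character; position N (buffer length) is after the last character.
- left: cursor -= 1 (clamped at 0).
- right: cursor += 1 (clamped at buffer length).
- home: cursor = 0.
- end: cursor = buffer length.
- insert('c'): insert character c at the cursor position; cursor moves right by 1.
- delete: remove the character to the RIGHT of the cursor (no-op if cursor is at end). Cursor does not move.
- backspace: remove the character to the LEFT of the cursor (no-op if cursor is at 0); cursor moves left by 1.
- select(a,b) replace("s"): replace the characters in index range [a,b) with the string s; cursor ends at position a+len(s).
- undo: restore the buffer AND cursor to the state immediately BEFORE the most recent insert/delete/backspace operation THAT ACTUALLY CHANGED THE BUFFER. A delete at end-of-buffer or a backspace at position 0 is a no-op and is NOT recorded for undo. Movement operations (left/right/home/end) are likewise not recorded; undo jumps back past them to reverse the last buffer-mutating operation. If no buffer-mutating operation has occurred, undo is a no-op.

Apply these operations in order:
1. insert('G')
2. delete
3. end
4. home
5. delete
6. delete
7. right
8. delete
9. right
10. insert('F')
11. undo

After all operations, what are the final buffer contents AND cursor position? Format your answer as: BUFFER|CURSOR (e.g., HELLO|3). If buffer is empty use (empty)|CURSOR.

After op 1 (insert('G')): buf='GIPIDPICV' cursor=1
After op 2 (delete): buf='GPIDPICV' cursor=1
After op 3 (end): buf='GPIDPICV' cursor=8
After op 4 (home): buf='GPIDPICV' cursor=0
After op 5 (delete): buf='PIDPICV' cursor=0
After op 6 (delete): buf='IDPICV' cursor=0
After op 7 (right): buf='IDPICV' cursor=1
After op 8 (delete): buf='IPICV' cursor=1
After op 9 (right): buf='IPICV' cursor=2
After op 10 (insert('F')): buf='IPFICV' cursor=3
After op 11 (undo): buf='IPICV' cursor=2

Answer: IPICV|2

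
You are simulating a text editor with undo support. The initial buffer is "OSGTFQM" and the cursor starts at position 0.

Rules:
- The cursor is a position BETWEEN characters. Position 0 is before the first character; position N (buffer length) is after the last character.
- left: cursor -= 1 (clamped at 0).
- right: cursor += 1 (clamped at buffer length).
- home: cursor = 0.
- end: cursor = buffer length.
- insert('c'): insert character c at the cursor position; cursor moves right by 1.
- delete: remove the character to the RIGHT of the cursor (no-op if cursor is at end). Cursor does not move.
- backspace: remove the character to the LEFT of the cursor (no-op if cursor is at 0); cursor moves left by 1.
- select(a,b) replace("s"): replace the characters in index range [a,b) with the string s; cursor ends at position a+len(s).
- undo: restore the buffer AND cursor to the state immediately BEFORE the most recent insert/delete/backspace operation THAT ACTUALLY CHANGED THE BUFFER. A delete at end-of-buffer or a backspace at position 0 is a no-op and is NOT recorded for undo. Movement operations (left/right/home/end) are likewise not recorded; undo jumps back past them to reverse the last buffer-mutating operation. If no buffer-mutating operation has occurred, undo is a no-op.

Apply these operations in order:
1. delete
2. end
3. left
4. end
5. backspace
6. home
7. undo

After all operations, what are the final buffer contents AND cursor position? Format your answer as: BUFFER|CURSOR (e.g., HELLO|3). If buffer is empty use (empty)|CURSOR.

After op 1 (delete): buf='SGTFQM' cursor=0
After op 2 (end): buf='SGTFQM' cursor=6
After op 3 (left): buf='SGTFQM' cursor=5
After op 4 (end): buf='SGTFQM' cursor=6
After op 5 (backspace): buf='SGTFQ' cursor=5
After op 6 (home): buf='SGTFQ' cursor=0
After op 7 (undo): buf='SGTFQM' cursor=6

Answer: SGTFQM|6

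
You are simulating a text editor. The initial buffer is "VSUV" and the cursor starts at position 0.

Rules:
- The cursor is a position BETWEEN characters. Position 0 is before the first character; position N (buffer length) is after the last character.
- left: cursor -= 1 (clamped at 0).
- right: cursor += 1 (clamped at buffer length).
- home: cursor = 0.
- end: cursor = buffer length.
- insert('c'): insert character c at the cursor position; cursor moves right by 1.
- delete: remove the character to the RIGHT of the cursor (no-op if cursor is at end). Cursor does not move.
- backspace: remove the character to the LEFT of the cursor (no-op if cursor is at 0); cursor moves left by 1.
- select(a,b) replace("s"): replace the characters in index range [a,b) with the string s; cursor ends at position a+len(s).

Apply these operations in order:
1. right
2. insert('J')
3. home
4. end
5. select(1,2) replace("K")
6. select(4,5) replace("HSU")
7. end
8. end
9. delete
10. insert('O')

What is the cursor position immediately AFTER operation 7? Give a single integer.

After op 1 (right): buf='VSUV' cursor=1
After op 2 (insert('J')): buf='VJSUV' cursor=2
After op 3 (home): buf='VJSUV' cursor=0
After op 4 (end): buf='VJSUV' cursor=5
After op 5 (select(1,2) replace("K")): buf='VKSUV' cursor=2
After op 6 (select(4,5) replace("HSU")): buf='VKSUHSU' cursor=7
After op 7 (end): buf='VKSUHSU' cursor=7

Answer: 7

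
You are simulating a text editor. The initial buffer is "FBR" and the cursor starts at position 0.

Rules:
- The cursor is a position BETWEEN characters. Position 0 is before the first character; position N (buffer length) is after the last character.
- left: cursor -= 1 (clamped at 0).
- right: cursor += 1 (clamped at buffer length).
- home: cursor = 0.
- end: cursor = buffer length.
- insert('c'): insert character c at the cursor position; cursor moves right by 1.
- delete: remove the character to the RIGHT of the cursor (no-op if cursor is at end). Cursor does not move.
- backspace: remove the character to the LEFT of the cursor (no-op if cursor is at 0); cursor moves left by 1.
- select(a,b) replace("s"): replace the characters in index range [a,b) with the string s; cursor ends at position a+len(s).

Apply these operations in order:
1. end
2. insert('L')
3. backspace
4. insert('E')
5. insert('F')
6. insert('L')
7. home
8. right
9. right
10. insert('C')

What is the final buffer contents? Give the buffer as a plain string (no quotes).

After op 1 (end): buf='FBR' cursor=3
After op 2 (insert('L')): buf='FBRL' cursor=4
After op 3 (backspace): buf='FBR' cursor=3
After op 4 (insert('E')): buf='FBRE' cursor=4
After op 5 (insert('F')): buf='FBREF' cursor=5
After op 6 (insert('L')): buf='FBREFL' cursor=6
After op 7 (home): buf='FBREFL' cursor=0
After op 8 (right): buf='FBREFL' cursor=1
After op 9 (right): buf='FBREFL' cursor=2
After op 10 (insert('C')): buf='FBCREFL' cursor=3

Answer: FBCREFL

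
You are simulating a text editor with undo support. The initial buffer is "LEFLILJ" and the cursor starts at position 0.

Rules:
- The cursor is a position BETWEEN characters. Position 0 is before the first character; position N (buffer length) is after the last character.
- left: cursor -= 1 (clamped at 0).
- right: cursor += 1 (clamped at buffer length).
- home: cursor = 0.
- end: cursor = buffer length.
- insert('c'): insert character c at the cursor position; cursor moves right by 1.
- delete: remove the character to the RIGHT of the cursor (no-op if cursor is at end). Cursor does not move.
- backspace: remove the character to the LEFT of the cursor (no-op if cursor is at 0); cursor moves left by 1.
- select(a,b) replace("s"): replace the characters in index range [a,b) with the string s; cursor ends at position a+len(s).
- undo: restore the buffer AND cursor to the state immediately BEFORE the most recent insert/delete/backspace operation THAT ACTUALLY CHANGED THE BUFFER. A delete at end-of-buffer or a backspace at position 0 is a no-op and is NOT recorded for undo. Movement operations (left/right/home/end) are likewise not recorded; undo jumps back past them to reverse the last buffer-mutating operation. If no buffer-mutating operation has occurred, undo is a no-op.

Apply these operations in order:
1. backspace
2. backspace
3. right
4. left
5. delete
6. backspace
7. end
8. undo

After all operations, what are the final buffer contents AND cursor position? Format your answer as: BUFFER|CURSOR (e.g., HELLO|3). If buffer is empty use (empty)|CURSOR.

Answer: LEFLILJ|0

Derivation:
After op 1 (backspace): buf='LEFLILJ' cursor=0
After op 2 (backspace): buf='LEFLILJ' cursor=0
After op 3 (right): buf='LEFLILJ' cursor=1
After op 4 (left): buf='LEFLILJ' cursor=0
After op 5 (delete): buf='EFLILJ' cursor=0
After op 6 (backspace): buf='EFLILJ' cursor=0
After op 7 (end): buf='EFLILJ' cursor=6
After op 8 (undo): buf='LEFLILJ' cursor=0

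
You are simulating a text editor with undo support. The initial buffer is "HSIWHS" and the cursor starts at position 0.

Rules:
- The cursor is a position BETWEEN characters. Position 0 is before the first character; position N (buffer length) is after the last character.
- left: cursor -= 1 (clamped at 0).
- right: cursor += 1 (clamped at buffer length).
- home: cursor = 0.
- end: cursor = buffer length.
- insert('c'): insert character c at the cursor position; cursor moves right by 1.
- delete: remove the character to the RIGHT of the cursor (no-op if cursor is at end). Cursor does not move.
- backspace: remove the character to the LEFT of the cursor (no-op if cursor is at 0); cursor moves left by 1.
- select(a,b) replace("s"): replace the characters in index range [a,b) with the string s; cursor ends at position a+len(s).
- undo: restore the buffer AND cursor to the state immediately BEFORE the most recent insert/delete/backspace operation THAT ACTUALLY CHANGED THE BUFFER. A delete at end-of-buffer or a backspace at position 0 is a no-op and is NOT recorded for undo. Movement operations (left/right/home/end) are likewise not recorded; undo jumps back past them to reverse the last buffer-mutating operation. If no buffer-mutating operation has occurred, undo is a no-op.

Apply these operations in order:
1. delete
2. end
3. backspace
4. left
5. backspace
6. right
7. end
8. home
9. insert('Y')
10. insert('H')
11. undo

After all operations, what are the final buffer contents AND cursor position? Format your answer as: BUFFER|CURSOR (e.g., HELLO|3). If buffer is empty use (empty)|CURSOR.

Answer: YSIH|1

Derivation:
After op 1 (delete): buf='SIWHS' cursor=0
After op 2 (end): buf='SIWHS' cursor=5
After op 3 (backspace): buf='SIWH' cursor=4
After op 4 (left): buf='SIWH' cursor=3
After op 5 (backspace): buf='SIH' cursor=2
After op 6 (right): buf='SIH' cursor=3
After op 7 (end): buf='SIH' cursor=3
After op 8 (home): buf='SIH' cursor=0
After op 9 (insert('Y')): buf='YSIH' cursor=1
After op 10 (insert('H')): buf='YHSIH' cursor=2
After op 11 (undo): buf='YSIH' cursor=1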